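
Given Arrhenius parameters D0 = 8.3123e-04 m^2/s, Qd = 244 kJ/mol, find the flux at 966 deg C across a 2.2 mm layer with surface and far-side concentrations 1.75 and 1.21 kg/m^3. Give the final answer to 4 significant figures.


Step 1: D = D0 * exp(-Qd/(R*T))
T = 966 + 273.15 = 1239.15 K
D = 8.3123e-04 * exp(-244e3 / (8.314 * 1239.15)) = 4.30398e-14 m^2/s
Step 2: J = D * (C1 - C2) / dx
J = 4.30398e-14 * (1.75 - 1.21) / 2.2e-03
J = 1.056e-11 kg/(m^2*s)


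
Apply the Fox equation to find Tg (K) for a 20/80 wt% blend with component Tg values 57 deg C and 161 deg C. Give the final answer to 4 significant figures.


1/Tg = w1/Tg1 + w2/Tg2 (in Kelvin)
Tg1 = 330.15 K, Tg2 = 434.15 K
1/Tg = 0.2/330.15 + 0.8/434.15
Tg = 408.4 K


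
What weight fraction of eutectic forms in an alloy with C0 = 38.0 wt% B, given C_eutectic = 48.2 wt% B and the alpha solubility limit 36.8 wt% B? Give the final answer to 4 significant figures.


f_primary = (C_e - C0) / (C_e - C_alpha_max)
f_primary = (48.2 - 38.0) / (48.2 - 36.8)
f_primary = 0.894737
f_eutectic = 1 - 0.894737 = 0.1053


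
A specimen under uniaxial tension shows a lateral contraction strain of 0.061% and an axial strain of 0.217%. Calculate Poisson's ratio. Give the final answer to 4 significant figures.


nu = -epsilon_lat / epsilon_axial
Lateral strain is contraction (negative), so using magnitudes:
nu = 0.061 / 0.217
nu = 0.2811


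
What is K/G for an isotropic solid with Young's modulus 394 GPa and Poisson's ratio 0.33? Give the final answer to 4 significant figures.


G = E / (2*(1+nu))
G = 394 / (2*(1+0.33)) = 148.12 GPa
K = E / (3*(1-2*nu))
K = 394 / (3*(1-2*0.33)) = 386.275 GPa
K/G = 386.275 / 148.12 = 2.608


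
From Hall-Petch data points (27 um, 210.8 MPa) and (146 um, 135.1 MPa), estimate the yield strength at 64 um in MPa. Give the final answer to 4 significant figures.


sigma_y = sigma0 + k / sqrt(d)
1/sqrt(d1) = 1/sqrt(2.7e-05) = 192.45;  1/sqrt(d2) = 82.7606
k = (sigma1 - sigma2) / (1/sqrt(d1) - 1/sqrt(d2)) = (210.8 - 135.1) / (192.45 - 82.7606) = 0.69013 MPa*m^0.5
sigma0 = sigma1 - k/sqrt(d1) = 210.8 - 0.69013*192.45 = 77.9844 MPa
sigma_y(d3) = 77.9844 + 0.69013 / sqrt(6.4e-05) = 164.3 MPa


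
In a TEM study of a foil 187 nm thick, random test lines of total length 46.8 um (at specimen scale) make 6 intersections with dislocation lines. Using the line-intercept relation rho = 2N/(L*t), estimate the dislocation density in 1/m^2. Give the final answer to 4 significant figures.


rho = 2N / (L * t)
L = 46.8 um = 4.68e-05 m, t = 187 nm = 1.87e-07 m
rho = 2 * 6 / (4.68e-05 * 1.87e-07)
rho = 1.371e+12 1/m^2


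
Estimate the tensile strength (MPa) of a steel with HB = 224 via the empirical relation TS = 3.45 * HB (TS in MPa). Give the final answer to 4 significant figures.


TS (MPa) = 3.45 * HB
TS = 3.45 * 224
TS = 772.8 MPa


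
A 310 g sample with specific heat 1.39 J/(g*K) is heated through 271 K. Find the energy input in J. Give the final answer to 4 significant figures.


Q = m * cp * dT
Q = 310 * 1.39 * 271
Q = 116800 J


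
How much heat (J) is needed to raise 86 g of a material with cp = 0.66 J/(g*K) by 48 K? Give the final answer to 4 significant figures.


Q = m * cp * dT
Q = 86 * 0.66 * 48
Q = 2724 J


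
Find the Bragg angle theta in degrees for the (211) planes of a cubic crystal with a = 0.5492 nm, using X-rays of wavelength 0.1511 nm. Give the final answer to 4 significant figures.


d = a / sqrt(h^2+k^2+l^2)
d = 0.5492 / sqrt(6) = 0.22421 nm
lambda = 2*d*sin(theta)  =>  sin(theta) = lambda / (2*d)
sin(theta) = 0.1511 / (2 * 0.22421) = 0.336961
theta = 19.69 deg


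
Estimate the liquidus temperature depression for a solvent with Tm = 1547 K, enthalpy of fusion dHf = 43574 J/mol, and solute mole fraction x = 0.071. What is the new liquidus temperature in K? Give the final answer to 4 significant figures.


dT = R*Tm^2*x / dHf
dT = 8.314 * 1547^2 * 0.071 / 43574
dT = 32.4206 K
T_new = 1547 - 32.4206 = 1515 K


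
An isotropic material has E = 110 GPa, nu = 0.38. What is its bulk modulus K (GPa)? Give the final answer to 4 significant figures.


K = E / (3*(1-2*nu))
K = 110 / (3*(1-2*0.38))
K = 152.8 GPa


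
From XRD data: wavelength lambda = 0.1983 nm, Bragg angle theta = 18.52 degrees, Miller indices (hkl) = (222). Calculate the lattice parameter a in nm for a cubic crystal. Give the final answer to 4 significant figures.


d = lambda / (2*sin(theta))
d = 0.1983 / (2*sin(18.52 deg))
d = 0.31215 nm
a = d * sqrt(h^2+k^2+l^2) = 0.31215 * sqrt(12)
a = 1.081 nm


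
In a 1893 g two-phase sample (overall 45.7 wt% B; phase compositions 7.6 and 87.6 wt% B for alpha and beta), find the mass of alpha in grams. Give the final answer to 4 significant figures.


f_alpha = (C_beta - C0) / (C_beta - C_alpha)
f_alpha = (87.6 - 45.7) / (87.6 - 7.6) = 0.52375
m_alpha = f_alpha * m_total = 0.52375 * 1893 = 991.5 g


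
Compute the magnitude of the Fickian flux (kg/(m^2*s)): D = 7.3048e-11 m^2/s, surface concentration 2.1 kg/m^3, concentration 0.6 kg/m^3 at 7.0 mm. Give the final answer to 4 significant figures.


J = -D * (dC/dx) = D * (C1 - C2) / dx
J = 7.3048e-11 * (2.1 - 0.6) / 7e-03
J = 1.565e-08 kg/(m^2*s)


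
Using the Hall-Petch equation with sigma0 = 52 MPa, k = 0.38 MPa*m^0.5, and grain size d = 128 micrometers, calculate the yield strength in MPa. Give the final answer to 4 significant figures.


sigma_y = sigma0 + k / sqrt(d)
d = 128 um = 1.28e-04 m
sigma_y = 52 + 0.38 / sqrt(1.28e-04)
sigma_y = 85.59 MPa


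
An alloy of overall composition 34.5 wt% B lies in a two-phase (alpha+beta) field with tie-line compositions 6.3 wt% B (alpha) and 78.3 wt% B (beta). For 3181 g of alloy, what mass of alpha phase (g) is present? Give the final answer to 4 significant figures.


f_alpha = (C_beta - C0) / (C_beta - C_alpha)
f_alpha = (78.3 - 34.5) / (78.3 - 6.3) = 0.608333
m_alpha = f_alpha * m_total = 0.608333 * 3181 = 1935 g


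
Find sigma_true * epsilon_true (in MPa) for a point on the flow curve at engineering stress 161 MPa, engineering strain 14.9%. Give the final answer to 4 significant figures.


sigma_true = sigma_eng * (1 + epsilon_eng)
sigma_true = 161 * (1 + 0.149) = 184.989 MPa
epsilon_true = ln(1 + epsilon_eng)
epsilon_true = ln(1 + 0.149) = 0.138892
sigma_true * epsilon_true = 184.989 * 0.138892 = 25.69 MPa


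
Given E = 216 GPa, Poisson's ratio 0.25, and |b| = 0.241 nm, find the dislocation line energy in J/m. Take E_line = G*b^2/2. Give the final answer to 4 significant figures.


Step 1: G = E / (2*(1+nu))
G = 216 / (2*(1+0.25)) = 86.4 GPa = 8.64e+10 Pa
Step 2: E_line = G*b^2/2
b = 0.241 nm = 2.41e-10 m
E_line = 0.5 * 8.64e+10 * (2.41e-10)^2 = 2.509e-09 J/m


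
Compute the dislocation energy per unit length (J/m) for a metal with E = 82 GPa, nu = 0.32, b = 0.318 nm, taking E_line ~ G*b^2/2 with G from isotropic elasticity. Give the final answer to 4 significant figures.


Step 1: G = E / (2*(1+nu))
G = 82 / (2*(1+0.32)) = 31.0606 GPa = 3.10606e+10 Pa
Step 2: E_line = G*b^2/2
b = 0.318 nm = 3.18e-10 m
E_line = 0.5 * 3.10606e+10 * (3.18e-10)^2 = 1.57e-09 J/m


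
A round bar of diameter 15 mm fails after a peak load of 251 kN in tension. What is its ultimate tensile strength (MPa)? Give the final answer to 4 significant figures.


A0 = pi*(d/2)^2 = pi*(15/2)^2 = 176.715 mm^2
UTS = F_max / A0 = 251*1000 / 176.715
UTS = 1420 MPa


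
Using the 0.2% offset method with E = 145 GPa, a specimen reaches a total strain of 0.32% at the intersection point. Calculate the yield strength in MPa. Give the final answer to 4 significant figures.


Offset strain = 0.002
Elastic strain at yield = total_strain - offset = 3.2e-03 - 0.002 = 1.2e-03
sigma_y = E * elastic_strain = 145000 * 1.2e-03
sigma_y = 174 MPa


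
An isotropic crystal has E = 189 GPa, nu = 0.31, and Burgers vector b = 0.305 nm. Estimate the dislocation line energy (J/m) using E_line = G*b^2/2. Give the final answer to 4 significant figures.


Step 1: G = E / (2*(1+nu))
G = 189 / (2*(1+0.31)) = 72.1374 GPa = 7.21374e+10 Pa
Step 2: E_line = G*b^2/2
b = 0.305 nm = 3.05e-10 m
E_line = 0.5 * 7.21374e+10 * (3.05e-10)^2 = 3.355e-09 J/m


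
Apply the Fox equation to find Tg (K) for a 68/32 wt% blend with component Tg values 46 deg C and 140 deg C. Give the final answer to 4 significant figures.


1/Tg = w1/Tg1 + w2/Tg2 (in Kelvin)
Tg1 = 319.15 K, Tg2 = 413.15 K
1/Tg = 0.68/319.15 + 0.32/413.15
Tg = 344.2 K


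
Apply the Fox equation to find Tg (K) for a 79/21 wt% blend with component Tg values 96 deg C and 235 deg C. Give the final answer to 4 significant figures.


1/Tg = w1/Tg1 + w2/Tg2 (in Kelvin)
Tg1 = 369.15 K, Tg2 = 508.15 K
1/Tg = 0.79/369.15 + 0.21/508.15
Tg = 391.6 K


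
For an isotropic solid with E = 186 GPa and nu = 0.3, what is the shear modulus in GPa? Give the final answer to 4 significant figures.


G = E / (2*(1+nu))
G = 186 / (2*(1+0.3))
G = 71.54 GPa


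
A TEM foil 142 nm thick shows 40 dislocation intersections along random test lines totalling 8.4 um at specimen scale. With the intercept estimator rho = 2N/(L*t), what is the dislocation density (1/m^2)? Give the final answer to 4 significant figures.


rho = 2N / (L * t)
L = 8.4 um = 8.4e-06 m, t = 142 nm = 1.42e-07 m
rho = 2 * 40 / (8.4e-06 * 1.42e-07)
rho = 6.707e+13 1/m^2


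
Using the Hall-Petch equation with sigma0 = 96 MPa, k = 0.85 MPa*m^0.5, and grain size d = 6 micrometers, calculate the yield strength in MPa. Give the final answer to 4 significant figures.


sigma_y = sigma0 + k / sqrt(d)
d = 6 um = 6e-06 m
sigma_y = 96 + 0.85 / sqrt(6e-06)
sigma_y = 443 MPa


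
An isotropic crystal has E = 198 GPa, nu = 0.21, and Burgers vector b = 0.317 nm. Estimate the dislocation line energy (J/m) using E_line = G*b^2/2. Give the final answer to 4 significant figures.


Step 1: G = E / (2*(1+nu))
G = 198 / (2*(1+0.21)) = 81.8182 GPa = 8.18182e+10 Pa
Step 2: E_line = G*b^2/2
b = 0.317 nm = 3.17e-10 m
E_line = 0.5 * 8.18182e+10 * (3.17e-10)^2 = 4.111e-09 J/m


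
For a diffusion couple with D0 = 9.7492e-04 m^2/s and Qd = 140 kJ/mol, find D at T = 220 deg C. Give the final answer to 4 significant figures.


D = D0 * exp(-Qd / (R*T))
T = 493.15 K
D = 9.7492e-04 * exp(-140e3 / (8.314 * 493.15))
D = 1.444e-18 m^2/s


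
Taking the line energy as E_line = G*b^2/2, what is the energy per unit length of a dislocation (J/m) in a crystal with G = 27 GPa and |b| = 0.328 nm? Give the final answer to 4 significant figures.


E = G*b^2/2
b = 0.328 nm = 3.28e-10 m
G = 27 GPa = 2.7e+10 Pa
E = 0.5 * 2.7e+10 * (3.28e-10)^2
E = 1.452e-09 J/m


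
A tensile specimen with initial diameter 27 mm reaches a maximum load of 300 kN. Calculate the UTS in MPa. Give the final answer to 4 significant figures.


A0 = pi*(d/2)^2 = pi*(27/2)^2 = 572.555 mm^2
UTS = F_max / A0 = 300*1000 / 572.555
UTS = 524 MPa


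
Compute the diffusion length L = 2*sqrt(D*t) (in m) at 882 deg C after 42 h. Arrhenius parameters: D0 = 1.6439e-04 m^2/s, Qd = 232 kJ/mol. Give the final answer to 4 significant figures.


Step 1: D = D0 * exp(-Qd/(R*T))
T = 1155.15 K
D = 1.6439e-04 * exp(-232e3 / (8.314 * 1155.15)) = 5.30525e-15 m^2/s
Step 2: L = 2*sqrt(D*t)
t = 42 h = 151200 s
L = 2*sqrt(5.30525e-15 * 151200) = 5.664e-05 m


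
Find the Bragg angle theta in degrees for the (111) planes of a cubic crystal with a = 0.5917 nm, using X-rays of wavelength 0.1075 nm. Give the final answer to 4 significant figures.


d = a / sqrt(h^2+k^2+l^2)
d = 0.5917 / sqrt(3) = 0.341618 nm
lambda = 2*d*sin(theta)  =>  sin(theta) = lambda / (2*d)
sin(theta) = 0.1075 / (2 * 0.341618) = 0.157339
theta = 9.052 deg


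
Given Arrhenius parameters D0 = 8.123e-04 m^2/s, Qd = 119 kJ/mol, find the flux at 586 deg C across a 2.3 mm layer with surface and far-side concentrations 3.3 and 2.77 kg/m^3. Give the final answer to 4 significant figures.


Step 1: D = D0 * exp(-Qd/(R*T))
T = 586 + 273.15 = 859.15 K
D = 8.123e-04 * exp(-119e3 / (8.314 * 859.15)) = 4.72594e-11 m^2/s
Step 2: J = D * (C1 - C2) / dx
J = 4.72594e-11 * (3.3 - 2.77) / 2.3e-03
J = 1.089e-08 kg/(m^2*s)


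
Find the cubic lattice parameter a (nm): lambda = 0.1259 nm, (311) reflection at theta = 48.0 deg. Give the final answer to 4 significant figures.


d = lambda / (2*sin(theta))
d = 0.1259 / (2*sin(48.0 deg))
d = 0.0847076 nm
a = d * sqrt(h^2+k^2+l^2) = 0.0847076 * sqrt(11)
a = 0.2809 nm


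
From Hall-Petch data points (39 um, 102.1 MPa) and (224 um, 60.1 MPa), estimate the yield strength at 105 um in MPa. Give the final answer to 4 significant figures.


sigma_y = sigma0 + k / sqrt(d)
1/sqrt(d1) = 1/sqrt(3.9e-05) = 160.128;  1/sqrt(d2) = 66.8153
k = (sigma1 - sigma2) / (1/sqrt(d1) - 1/sqrt(d2)) = (102.1 - 60.1) / (160.128 - 66.8153) = 0.450099 MPa*m^0.5
sigma0 = sigma1 - k/sqrt(d1) = 102.1 - 0.450099*160.128 = 30.0265 MPa
sigma_y(d3) = 30.0265 + 0.450099 / sqrt(1.05e-04) = 73.95 MPa


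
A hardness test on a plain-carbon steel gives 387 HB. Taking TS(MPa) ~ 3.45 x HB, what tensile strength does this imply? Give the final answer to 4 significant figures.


TS (MPa) = 3.45 * HB
TS = 3.45 * 387
TS = 1335 MPa


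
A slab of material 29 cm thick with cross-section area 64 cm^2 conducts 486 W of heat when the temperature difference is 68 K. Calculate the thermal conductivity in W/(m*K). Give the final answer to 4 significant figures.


k = Q*L / (A*dT)
L = 0.29 m, A = 6.4e-03 m^2
k = 486 * 0.29 / (6.4e-03 * 68)
k = 323.9 W/(m*K)


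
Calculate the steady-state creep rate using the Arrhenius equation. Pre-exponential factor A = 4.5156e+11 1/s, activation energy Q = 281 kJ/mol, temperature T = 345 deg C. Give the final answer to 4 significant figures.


rate = A * exp(-Q / (R*T))
T = 345 + 273.15 = 618.15 K
rate = 4.5156e+11 * exp(-281e3 / (8.314 * 618.15))
rate = 8.108e-13 1/s


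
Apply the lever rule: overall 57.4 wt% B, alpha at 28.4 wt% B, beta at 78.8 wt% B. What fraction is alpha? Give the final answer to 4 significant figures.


f_alpha = (C_beta - C0) / (C_beta - C_alpha)
f_alpha = (78.8 - 57.4) / (78.8 - 28.4)
f_alpha = 0.4246


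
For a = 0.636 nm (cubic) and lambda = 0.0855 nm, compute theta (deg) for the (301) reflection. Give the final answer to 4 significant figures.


d = a / sqrt(h^2+k^2+l^2)
d = 0.636 / sqrt(10) = 0.201121 nm
lambda = 2*d*sin(theta)  =>  sin(theta) = lambda / (2*d)
sin(theta) = 0.0855 / (2 * 0.201121) = 0.212559
theta = 12.27 deg


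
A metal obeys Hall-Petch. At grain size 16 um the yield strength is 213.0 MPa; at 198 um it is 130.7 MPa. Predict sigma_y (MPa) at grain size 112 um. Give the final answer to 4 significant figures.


sigma_y = sigma0 + k / sqrt(d)
1/sqrt(d1) = 1/sqrt(1.6e-05) = 250;  1/sqrt(d2) = 71.0669
k = (sigma1 - sigma2) / (1/sqrt(d1) - 1/sqrt(d2)) = (213.0 - 130.7) / (250 - 71.0669) = 0.459948 MPa*m^0.5
sigma0 = sigma1 - k/sqrt(d1) = 213.0 - 0.459948*250 = 98.0129 MPa
sigma_y(d3) = 98.0129 + 0.459948 / sqrt(1.12e-04) = 141.5 MPa


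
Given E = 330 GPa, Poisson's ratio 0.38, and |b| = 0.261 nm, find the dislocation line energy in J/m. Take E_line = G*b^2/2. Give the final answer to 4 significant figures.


Step 1: G = E / (2*(1+nu))
G = 330 / (2*(1+0.38)) = 119.565 GPa = 1.19565e+11 Pa
Step 2: E_line = G*b^2/2
b = 0.261 nm = 2.61e-10 m
E_line = 0.5 * 1.19565e+11 * (2.61e-10)^2 = 4.072e-09 J/m


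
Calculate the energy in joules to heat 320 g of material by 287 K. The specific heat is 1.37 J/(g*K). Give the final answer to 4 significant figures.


Q = m * cp * dT
Q = 320 * 1.37 * 287
Q = 125800 J


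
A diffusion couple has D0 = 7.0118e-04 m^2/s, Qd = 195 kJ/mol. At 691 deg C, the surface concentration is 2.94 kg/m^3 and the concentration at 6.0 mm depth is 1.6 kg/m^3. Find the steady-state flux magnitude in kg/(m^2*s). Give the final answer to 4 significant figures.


Step 1: D = D0 * exp(-Qd/(R*T))
T = 691 + 273.15 = 964.15 K
D = 7.0118e-04 * exp(-195e3 / (8.314 * 964.15)) = 1.90966e-14 m^2/s
Step 2: J = D * (C1 - C2) / dx
J = 1.90966e-14 * (2.94 - 1.6) / 6e-03
J = 4.265e-12 kg/(m^2*s)


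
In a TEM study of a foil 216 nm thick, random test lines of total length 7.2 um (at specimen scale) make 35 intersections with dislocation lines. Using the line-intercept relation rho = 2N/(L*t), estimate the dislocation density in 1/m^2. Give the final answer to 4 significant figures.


rho = 2N / (L * t)
L = 7.2 um = 7.2e-06 m, t = 216 nm = 2.16e-07 m
rho = 2 * 35 / (7.2e-06 * 2.16e-07)
rho = 4.501e+13 1/m^2


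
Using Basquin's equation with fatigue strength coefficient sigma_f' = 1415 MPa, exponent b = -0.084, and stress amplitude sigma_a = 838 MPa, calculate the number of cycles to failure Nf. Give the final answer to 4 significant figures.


sigma_a = sigma_f' * (2*Nf)^b
2*Nf = (sigma_a / sigma_f')^(1/b)
2*Nf = (838 / 1415)^(1/-0.084)
2*Nf = 511.071
Nf = 255.5 cycles


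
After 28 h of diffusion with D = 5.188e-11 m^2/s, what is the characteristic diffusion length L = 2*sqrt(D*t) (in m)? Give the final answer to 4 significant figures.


t = 28 hr = 100800 s
Diffusion length = 2*sqrt(D*t)
= 2*sqrt(5.188e-11 * 100800)
= 4.574e-03 m


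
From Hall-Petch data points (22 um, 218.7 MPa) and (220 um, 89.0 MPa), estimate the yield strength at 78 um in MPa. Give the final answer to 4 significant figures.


sigma_y = sigma0 + k / sqrt(d)
1/sqrt(d1) = 1/sqrt(2.2e-05) = 213.201;  1/sqrt(d2) = 67.42
k = (sigma1 - sigma2) / (1/sqrt(d1) - 1/sqrt(d2)) = (218.7 - 89.0) / (213.201 - 67.42) = 0.889692 MPa*m^0.5
sigma0 = sigma1 - k/sqrt(d1) = 218.7 - 0.889692*213.201 = 29.017 MPa
sigma_y(d3) = 29.017 + 0.889692 / sqrt(7.8e-05) = 129.8 MPa


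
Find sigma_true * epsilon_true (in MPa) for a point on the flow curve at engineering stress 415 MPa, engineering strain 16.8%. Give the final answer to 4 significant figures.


sigma_true = sigma_eng * (1 + epsilon_eng)
sigma_true = 415 * (1 + 0.168) = 484.72 MPa
epsilon_true = ln(1 + epsilon_eng)
epsilon_true = ln(1 + 0.168) = 0.155293
sigma_true * epsilon_true = 484.72 * 0.155293 = 75.27 MPa


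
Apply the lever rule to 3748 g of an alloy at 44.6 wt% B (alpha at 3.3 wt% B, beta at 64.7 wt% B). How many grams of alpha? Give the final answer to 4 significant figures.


f_alpha = (C_beta - C0) / (C_beta - C_alpha)
f_alpha = (64.7 - 44.6) / (64.7 - 3.3) = 0.327362
m_alpha = f_alpha * m_total = 0.327362 * 3748 = 1227 g


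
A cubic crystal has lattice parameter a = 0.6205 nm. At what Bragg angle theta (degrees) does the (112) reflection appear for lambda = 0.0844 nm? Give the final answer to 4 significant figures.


d = a / sqrt(h^2+k^2+l^2)
d = 0.6205 / sqrt(6) = 0.253318 nm
lambda = 2*d*sin(theta)  =>  sin(theta) = lambda / (2*d)
sin(theta) = 0.0844 / (2 * 0.253318) = 0.166589
theta = 9.59 deg


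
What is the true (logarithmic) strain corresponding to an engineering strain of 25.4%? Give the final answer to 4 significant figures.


epsilon_true = ln(1 + epsilon_eng)
epsilon_true = ln(1 + 0.254)
epsilon_true = 0.2263


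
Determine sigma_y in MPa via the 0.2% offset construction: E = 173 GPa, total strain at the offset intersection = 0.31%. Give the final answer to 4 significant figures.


Offset strain = 0.002
Elastic strain at yield = total_strain - offset = 3.1e-03 - 0.002 = 1.1e-03
sigma_y = E * elastic_strain = 173000 * 1.1e-03
sigma_y = 190.3 MPa


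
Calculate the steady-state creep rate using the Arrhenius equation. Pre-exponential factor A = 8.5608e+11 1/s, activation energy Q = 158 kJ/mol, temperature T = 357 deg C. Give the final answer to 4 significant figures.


rate = A * exp(-Q / (R*T))
T = 357 + 273.15 = 630.15 K
rate = 8.5608e+11 * exp(-158e3 / (8.314 * 630.15))
rate = 0.0684 1/s


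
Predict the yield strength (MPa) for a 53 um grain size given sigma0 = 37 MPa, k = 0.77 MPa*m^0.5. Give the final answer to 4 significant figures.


sigma_y = sigma0 + k / sqrt(d)
d = 53 um = 5.3e-05 m
sigma_y = 37 + 0.77 / sqrt(5.3e-05)
sigma_y = 142.8 MPa


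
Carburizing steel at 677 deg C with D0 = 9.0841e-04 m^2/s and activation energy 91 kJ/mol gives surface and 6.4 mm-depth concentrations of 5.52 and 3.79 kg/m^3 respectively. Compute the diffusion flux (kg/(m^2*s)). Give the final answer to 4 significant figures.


Step 1: D = D0 * exp(-Qd/(R*T))
T = 677 + 273.15 = 950.15 K
D = 9.0841e-04 * exp(-91e3 / (8.314 * 950.15)) = 9.02324e-09 m^2/s
Step 2: J = D * (C1 - C2) / dx
J = 9.02324e-09 * (5.52 - 3.79) / 6.4e-03
J = 2.439e-06 kg/(m^2*s)


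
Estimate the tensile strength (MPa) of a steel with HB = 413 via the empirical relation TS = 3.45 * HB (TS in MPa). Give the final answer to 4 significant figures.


TS (MPa) = 3.45 * HB
TS = 3.45 * 413
TS = 1425 MPa


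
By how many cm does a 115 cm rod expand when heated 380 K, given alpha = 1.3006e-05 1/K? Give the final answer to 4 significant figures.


dL = L0 * alpha * dT
dL = 115 * 1.3006e-05 * 380
dL = 0.5684 cm


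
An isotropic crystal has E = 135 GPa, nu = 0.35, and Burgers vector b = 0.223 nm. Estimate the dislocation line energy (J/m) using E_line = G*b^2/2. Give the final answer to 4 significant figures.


Step 1: G = E / (2*(1+nu))
G = 135 / (2*(1+0.35)) = 50 GPa = 5e+10 Pa
Step 2: E_line = G*b^2/2
b = 0.223 nm = 2.23e-10 m
E_line = 0.5 * 5e+10 * (2.23e-10)^2 = 1.243e-09 J/m


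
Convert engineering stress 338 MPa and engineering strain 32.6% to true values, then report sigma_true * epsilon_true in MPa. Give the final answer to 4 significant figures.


sigma_true = sigma_eng * (1 + epsilon_eng)
sigma_true = 338 * (1 + 0.326) = 448.188 MPa
epsilon_true = ln(1 + epsilon_eng)
epsilon_true = ln(1 + 0.326) = 0.282167
sigma_true * epsilon_true = 448.188 * 0.282167 = 126.5 MPa


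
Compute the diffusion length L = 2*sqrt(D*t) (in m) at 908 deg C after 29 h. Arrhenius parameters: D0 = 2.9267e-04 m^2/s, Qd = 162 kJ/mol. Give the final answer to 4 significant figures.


Step 1: D = D0 * exp(-Qd/(R*T))
T = 1181.15 K
D = 2.9267e-04 * exp(-162e3 / (8.314 * 1181.15)) = 2.00403e-11 m^2/s
Step 2: L = 2*sqrt(D*t)
t = 29 h = 104400 s
L = 2*sqrt(2.00403e-11 * 104400) = 2.893e-03 m


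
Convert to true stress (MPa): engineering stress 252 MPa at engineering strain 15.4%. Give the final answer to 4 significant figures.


sigma_true = sigma_eng * (1 + epsilon_eng)
sigma_true = 252 * (1 + 0.154)
sigma_true = 290.8 MPa


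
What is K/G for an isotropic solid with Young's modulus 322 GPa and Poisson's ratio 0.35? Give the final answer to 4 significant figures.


G = E / (2*(1+nu))
G = 322 / (2*(1+0.35)) = 119.259 GPa
K = E / (3*(1-2*nu))
K = 322 / (3*(1-2*0.35)) = 357.778 GPa
K/G = 357.778 / 119.259 = 3


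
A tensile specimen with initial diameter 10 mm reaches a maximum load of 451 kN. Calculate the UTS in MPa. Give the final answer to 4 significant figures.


A0 = pi*(d/2)^2 = pi*(10/2)^2 = 78.5398 mm^2
UTS = F_max / A0 = 451*1000 / 78.5398
UTS = 5742 MPa


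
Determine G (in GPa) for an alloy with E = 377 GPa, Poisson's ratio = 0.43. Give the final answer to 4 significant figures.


G = E / (2*(1+nu))
G = 377 / (2*(1+0.43))
G = 131.8 GPa


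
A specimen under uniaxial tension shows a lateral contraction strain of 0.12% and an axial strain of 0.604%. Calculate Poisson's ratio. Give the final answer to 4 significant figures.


nu = -epsilon_lat / epsilon_axial
Lateral strain is contraction (negative), so using magnitudes:
nu = 0.12 / 0.604
nu = 0.1987


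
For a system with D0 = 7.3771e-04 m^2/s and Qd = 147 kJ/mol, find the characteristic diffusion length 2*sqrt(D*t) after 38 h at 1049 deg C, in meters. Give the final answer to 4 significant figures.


Step 1: D = D0 * exp(-Qd/(R*T))
T = 1322.15 K
D = 7.3771e-04 * exp(-147e3 / (8.314 * 1322.15)) = 1.14841e-09 m^2/s
Step 2: L = 2*sqrt(D*t)
t = 38 h = 136800 s
L = 2*sqrt(1.14841e-09 * 136800) = 0.02507 m


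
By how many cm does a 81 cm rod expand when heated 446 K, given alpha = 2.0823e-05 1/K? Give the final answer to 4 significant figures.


dL = L0 * alpha * dT
dL = 81 * 2.0823e-05 * 446
dL = 0.7523 cm


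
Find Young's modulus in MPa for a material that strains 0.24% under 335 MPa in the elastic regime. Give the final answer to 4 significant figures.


E = sigma / epsilon
epsilon = 0.24% = 2.4e-03
E = 335 / 2.4e-03
E = 139600 MPa


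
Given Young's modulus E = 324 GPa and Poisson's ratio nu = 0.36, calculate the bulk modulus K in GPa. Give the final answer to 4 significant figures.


K = E / (3*(1-2*nu))
K = 324 / (3*(1-2*0.36))
K = 385.7 GPa


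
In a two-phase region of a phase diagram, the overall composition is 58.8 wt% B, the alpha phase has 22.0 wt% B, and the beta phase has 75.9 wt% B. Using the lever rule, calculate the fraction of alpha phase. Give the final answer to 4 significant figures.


f_alpha = (C_beta - C0) / (C_beta - C_alpha)
f_alpha = (75.9 - 58.8) / (75.9 - 22.0)
f_alpha = 0.3173


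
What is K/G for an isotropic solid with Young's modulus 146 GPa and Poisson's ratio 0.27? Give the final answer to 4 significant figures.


G = E / (2*(1+nu))
G = 146 / (2*(1+0.27)) = 57.4803 GPa
K = E / (3*(1-2*nu))
K = 146 / (3*(1-2*0.27)) = 105.797 GPa
K/G = 105.797 / 57.4803 = 1.841


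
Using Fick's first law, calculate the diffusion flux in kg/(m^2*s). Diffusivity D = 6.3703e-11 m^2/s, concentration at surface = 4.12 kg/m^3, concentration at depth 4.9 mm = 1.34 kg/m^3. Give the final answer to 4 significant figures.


J = -D * (dC/dx) = D * (C1 - C2) / dx
J = 6.3703e-11 * (4.12 - 1.34) / 4.9e-03
J = 3.614e-08 kg/(m^2*s)


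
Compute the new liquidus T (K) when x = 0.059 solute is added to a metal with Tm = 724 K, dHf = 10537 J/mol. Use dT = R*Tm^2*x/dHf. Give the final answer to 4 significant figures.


dT = R*Tm^2*x / dHf
dT = 8.314 * 724^2 * 0.059 / 10537
dT = 24.4018 K
T_new = 724 - 24.4018 = 699.6 K


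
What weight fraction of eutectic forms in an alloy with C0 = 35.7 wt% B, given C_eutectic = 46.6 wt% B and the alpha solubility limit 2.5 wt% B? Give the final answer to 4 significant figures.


f_primary = (C_e - C0) / (C_e - C_alpha_max)
f_primary = (46.6 - 35.7) / (46.6 - 2.5)
f_primary = 0.247166
f_eutectic = 1 - 0.247166 = 0.7528


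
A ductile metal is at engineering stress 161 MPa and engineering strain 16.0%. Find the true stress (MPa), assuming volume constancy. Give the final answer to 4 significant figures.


sigma_true = sigma_eng * (1 + epsilon_eng)
sigma_true = 161 * (1 + 0.16)
sigma_true = 186.8 MPa


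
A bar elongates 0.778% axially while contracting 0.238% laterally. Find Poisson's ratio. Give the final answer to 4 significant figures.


nu = -epsilon_lat / epsilon_axial
Lateral strain is contraction (negative), so using magnitudes:
nu = 0.238 / 0.778
nu = 0.3059


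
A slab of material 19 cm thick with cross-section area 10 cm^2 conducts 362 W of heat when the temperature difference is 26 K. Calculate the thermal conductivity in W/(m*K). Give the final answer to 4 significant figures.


k = Q*L / (A*dT)
L = 0.19 m, A = 1e-03 m^2
k = 362 * 0.19 / (1e-03 * 26)
k = 2645 W/(m*K)


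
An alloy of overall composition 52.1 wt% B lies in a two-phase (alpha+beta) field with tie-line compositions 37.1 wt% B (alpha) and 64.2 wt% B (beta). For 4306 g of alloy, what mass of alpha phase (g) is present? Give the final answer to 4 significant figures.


f_alpha = (C_beta - C0) / (C_beta - C_alpha)
f_alpha = (64.2 - 52.1) / (64.2 - 37.1) = 0.446494
m_alpha = f_alpha * m_total = 0.446494 * 4306 = 1923 g


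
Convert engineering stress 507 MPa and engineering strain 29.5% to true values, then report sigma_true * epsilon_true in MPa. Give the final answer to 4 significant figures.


sigma_true = sigma_eng * (1 + epsilon_eng)
sigma_true = 507 * (1 + 0.295) = 656.565 MPa
epsilon_true = ln(1 + epsilon_eng)
epsilon_true = ln(1 + 0.295) = 0.258511
sigma_true * epsilon_true = 656.565 * 0.258511 = 169.7 MPa


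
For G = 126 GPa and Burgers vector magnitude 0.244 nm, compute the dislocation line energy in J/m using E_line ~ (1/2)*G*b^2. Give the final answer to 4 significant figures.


E = G*b^2/2
b = 0.244 nm = 2.44e-10 m
G = 126 GPa = 1.26e+11 Pa
E = 0.5 * 1.26e+11 * (2.44e-10)^2
E = 3.751e-09 J/m


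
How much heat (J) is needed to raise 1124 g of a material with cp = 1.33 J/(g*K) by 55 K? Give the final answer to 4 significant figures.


Q = m * cp * dT
Q = 1124 * 1.33 * 55
Q = 82220 J


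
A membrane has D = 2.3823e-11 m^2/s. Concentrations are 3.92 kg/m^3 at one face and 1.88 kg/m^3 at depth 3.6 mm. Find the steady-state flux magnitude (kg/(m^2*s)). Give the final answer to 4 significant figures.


J = -D * (dC/dx) = D * (C1 - C2) / dx
J = 2.3823e-11 * (3.92 - 1.88) / 3.6e-03
J = 1.35e-08 kg/(m^2*s)


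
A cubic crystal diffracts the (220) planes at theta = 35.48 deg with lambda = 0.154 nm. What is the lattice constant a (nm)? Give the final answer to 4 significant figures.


d = lambda / (2*sin(theta))
d = 0.154 / (2*sin(35.48 deg))
d = 0.132663 nm
a = d * sqrt(h^2+k^2+l^2) = 0.132663 * sqrt(8)
a = 0.3752 nm


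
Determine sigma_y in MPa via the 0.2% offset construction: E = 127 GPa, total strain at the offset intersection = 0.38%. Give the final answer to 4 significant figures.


Offset strain = 0.002
Elastic strain at yield = total_strain - offset = 3.8e-03 - 0.002 = 1.8e-03
sigma_y = E * elastic_strain = 127000 * 1.8e-03
sigma_y = 228.6 MPa


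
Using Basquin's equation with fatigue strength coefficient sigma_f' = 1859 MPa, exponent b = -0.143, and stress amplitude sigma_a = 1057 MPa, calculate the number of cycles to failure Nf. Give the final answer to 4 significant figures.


sigma_a = sigma_f' * (2*Nf)^b
2*Nf = (sigma_a / sigma_f')^(1/b)
2*Nf = (1057 / 1859)^(1/-0.143)
2*Nf = 51.8461
Nf = 25.92 cycles


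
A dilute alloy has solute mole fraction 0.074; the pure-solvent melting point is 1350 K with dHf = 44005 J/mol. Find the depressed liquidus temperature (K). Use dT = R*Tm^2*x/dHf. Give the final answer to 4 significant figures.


dT = R*Tm^2*x / dHf
dT = 8.314 * 1350^2 * 0.074 / 44005
dT = 25.4805 K
T_new = 1350 - 25.4805 = 1325 K


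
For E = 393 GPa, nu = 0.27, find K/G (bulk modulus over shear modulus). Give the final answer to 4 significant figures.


G = E / (2*(1+nu))
G = 393 / (2*(1+0.27)) = 154.724 GPa
K = E / (3*(1-2*nu))
K = 393 / (3*(1-2*0.27)) = 284.783 GPa
K/G = 284.783 / 154.724 = 1.841


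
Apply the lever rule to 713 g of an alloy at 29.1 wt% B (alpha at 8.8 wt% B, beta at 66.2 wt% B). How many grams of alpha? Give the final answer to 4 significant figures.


f_alpha = (C_beta - C0) / (C_beta - C_alpha)
f_alpha = (66.2 - 29.1) / (66.2 - 8.8) = 0.646341
m_alpha = f_alpha * m_total = 0.646341 * 713 = 460.8 g


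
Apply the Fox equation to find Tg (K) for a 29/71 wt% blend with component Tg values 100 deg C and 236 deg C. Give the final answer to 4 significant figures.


1/Tg = w1/Tg1 + w2/Tg2 (in Kelvin)
Tg1 = 373.15 K, Tg2 = 509.15 K
1/Tg = 0.29/373.15 + 0.71/509.15
Tg = 460.5 K


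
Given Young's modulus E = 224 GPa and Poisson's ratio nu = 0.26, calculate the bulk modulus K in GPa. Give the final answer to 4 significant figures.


K = E / (3*(1-2*nu))
K = 224 / (3*(1-2*0.26))
K = 155.6 GPa


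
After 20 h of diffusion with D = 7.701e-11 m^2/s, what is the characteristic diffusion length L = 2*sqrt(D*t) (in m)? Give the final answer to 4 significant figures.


t = 20 hr = 72000 s
Diffusion length = 2*sqrt(D*t)
= 2*sqrt(7.701e-11 * 72000)
= 4.709e-03 m


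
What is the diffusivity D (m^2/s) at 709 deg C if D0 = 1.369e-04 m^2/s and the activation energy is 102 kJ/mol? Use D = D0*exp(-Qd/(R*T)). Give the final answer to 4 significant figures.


D = D0 * exp(-Qd / (R*T))
T = 982.15 K
D = 1.369e-04 * exp(-102e3 / (8.314 * 982.15))
D = 5.146e-10 m^2/s


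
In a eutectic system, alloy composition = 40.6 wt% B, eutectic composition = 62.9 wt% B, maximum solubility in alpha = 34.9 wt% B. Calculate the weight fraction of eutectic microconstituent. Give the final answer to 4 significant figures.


f_primary = (C_e - C0) / (C_e - C_alpha_max)
f_primary = (62.9 - 40.6) / (62.9 - 34.9)
f_primary = 0.796429
f_eutectic = 1 - 0.796429 = 0.2036


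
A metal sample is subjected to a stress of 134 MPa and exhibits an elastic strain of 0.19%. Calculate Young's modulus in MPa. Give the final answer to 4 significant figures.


E = sigma / epsilon
epsilon = 0.19% = 1.9e-03
E = 134 / 1.9e-03
E = 70530 MPa


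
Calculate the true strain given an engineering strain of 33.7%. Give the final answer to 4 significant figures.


epsilon_true = ln(1 + epsilon_eng)
epsilon_true = ln(1 + 0.337)
epsilon_true = 0.2904


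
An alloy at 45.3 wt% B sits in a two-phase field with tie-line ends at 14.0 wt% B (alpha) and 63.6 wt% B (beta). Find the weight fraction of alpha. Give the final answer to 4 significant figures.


f_alpha = (C_beta - C0) / (C_beta - C_alpha)
f_alpha = (63.6 - 45.3) / (63.6 - 14.0)
f_alpha = 0.369


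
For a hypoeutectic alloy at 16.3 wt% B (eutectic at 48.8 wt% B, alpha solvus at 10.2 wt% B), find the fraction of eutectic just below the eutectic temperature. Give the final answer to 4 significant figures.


f_primary = (C_e - C0) / (C_e - C_alpha_max)
f_primary = (48.8 - 16.3) / (48.8 - 10.2)
f_primary = 0.841969
f_eutectic = 1 - 0.841969 = 0.158


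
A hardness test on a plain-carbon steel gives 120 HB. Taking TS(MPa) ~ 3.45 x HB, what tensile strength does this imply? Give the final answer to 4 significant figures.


TS (MPa) = 3.45 * HB
TS = 3.45 * 120
TS = 414 MPa


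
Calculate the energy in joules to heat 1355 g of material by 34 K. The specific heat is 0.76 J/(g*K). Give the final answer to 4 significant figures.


Q = m * cp * dT
Q = 1355 * 0.76 * 34
Q = 35010 J


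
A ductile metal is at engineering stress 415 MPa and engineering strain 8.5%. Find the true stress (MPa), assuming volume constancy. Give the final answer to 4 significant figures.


sigma_true = sigma_eng * (1 + epsilon_eng)
sigma_true = 415 * (1 + 0.085)
sigma_true = 450.3 MPa


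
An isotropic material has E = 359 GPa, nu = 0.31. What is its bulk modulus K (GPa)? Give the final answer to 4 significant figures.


K = E / (3*(1-2*nu))
K = 359 / (3*(1-2*0.31))
K = 314.9 GPa


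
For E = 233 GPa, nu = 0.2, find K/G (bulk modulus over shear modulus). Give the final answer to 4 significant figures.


G = E / (2*(1+nu))
G = 233 / (2*(1+0.2)) = 97.0833 GPa
K = E / (3*(1-2*nu))
K = 233 / (3*(1-2*0.2)) = 129.444 GPa
K/G = 129.444 / 97.0833 = 1.333


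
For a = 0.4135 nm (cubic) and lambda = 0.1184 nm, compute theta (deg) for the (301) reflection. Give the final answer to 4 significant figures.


d = a / sqrt(h^2+k^2+l^2)
d = 0.4135 / sqrt(10) = 0.13076 nm
lambda = 2*d*sin(theta)  =>  sin(theta) = lambda / (2*d)
sin(theta) = 0.1184 / (2 * 0.13076) = 0.452737
theta = 26.92 deg


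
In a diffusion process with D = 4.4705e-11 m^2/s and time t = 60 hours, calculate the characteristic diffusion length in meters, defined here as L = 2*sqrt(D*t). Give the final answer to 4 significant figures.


t = 60 hr = 216000 s
Diffusion length = 2*sqrt(D*t)
= 2*sqrt(4.4705e-11 * 216000)
= 6.215e-03 m


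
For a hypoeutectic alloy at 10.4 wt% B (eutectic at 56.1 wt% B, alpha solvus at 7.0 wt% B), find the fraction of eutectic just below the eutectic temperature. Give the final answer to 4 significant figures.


f_primary = (C_e - C0) / (C_e - C_alpha_max)
f_primary = (56.1 - 10.4) / (56.1 - 7.0)
f_primary = 0.930754
f_eutectic = 1 - 0.930754 = 0.06925


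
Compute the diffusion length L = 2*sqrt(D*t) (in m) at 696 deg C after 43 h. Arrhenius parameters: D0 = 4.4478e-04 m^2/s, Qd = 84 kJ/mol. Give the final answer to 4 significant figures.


Step 1: D = D0 * exp(-Qd/(R*T))
T = 969.15 K
D = 4.4478e-04 * exp(-84e3 / (8.314 * 969.15)) = 1.32009e-08 m^2/s
Step 2: L = 2*sqrt(D*t)
t = 43 h = 154800 s
L = 2*sqrt(1.32009e-08 * 154800) = 0.09041 m


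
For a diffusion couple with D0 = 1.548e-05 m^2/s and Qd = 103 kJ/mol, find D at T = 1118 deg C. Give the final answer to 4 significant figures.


D = D0 * exp(-Qd / (R*T))
T = 1391.15 K
D = 1.548e-05 * exp(-103e3 / (8.314 * 1391.15))
D = 2.1e-09 m^2/s


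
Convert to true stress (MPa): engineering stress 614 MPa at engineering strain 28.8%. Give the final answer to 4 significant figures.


sigma_true = sigma_eng * (1 + epsilon_eng)
sigma_true = 614 * (1 + 0.288)
sigma_true = 790.8 MPa


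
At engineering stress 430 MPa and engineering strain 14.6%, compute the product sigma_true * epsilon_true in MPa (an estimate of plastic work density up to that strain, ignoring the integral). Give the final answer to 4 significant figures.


sigma_true = sigma_eng * (1 + epsilon_eng)
sigma_true = 430 * (1 + 0.146) = 492.78 MPa
epsilon_true = ln(1 + epsilon_eng)
epsilon_true = ln(1 + 0.146) = 0.136278
sigma_true * epsilon_true = 492.78 * 0.136278 = 67.15 MPa


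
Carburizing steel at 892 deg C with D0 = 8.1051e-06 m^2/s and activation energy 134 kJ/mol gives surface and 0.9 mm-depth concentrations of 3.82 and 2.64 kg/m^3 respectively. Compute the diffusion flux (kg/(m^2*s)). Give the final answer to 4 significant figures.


Step 1: D = D0 * exp(-Qd/(R*T))
T = 892 + 273.15 = 1165.15 K
D = 8.1051e-06 * exp(-134e3 / (8.314 * 1165.15)) = 7.96545e-12 m^2/s
Step 2: J = D * (C1 - C2) / dx
J = 7.96545e-12 * (3.82 - 2.64) / 9e-04
J = 1.044e-08 kg/(m^2*s)


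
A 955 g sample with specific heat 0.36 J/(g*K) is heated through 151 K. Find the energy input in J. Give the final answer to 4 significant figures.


Q = m * cp * dT
Q = 955 * 0.36 * 151
Q = 51910 J


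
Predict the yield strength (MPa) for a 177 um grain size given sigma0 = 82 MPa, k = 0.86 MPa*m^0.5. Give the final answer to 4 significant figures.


sigma_y = sigma0 + k / sqrt(d)
d = 177 um = 1.77e-04 m
sigma_y = 82 + 0.86 / sqrt(1.77e-04)
sigma_y = 146.6 MPa


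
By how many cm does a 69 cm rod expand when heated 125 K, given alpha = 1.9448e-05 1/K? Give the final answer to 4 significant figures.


dL = L0 * alpha * dT
dL = 69 * 1.9448e-05 * 125
dL = 0.1677 cm


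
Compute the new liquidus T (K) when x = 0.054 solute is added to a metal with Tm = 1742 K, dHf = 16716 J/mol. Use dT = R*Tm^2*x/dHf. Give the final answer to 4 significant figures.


dT = R*Tm^2*x / dHf
dT = 8.314 * 1742^2 * 0.054 / 16716
dT = 81.5019 K
T_new = 1742 - 81.5019 = 1660 K


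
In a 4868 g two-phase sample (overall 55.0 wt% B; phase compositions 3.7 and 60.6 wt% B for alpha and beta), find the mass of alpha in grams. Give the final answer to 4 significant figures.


f_alpha = (C_beta - C0) / (C_beta - C_alpha)
f_alpha = (60.6 - 55.0) / (60.6 - 3.7) = 0.0984183
m_alpha = f_alpha * m_total = 0.0984183 * 4868 = 479.1 g


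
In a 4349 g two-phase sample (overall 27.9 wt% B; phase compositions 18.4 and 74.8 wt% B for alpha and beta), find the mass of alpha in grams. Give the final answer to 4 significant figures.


f_alpha = (C_beta - C0) / (C_beta - C_alpha)
f_alpha = (74.8 - 27.9) / (74.8 - 18.4) = 0.83156
m_alpha = f_alpha * m_total = 0.83156 * 4349 = 3616 g


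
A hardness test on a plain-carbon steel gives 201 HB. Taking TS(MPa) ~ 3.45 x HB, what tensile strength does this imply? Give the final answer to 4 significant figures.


TS (MPa) = 3.45 * HB
TS = 3.45 * 201
TS = 693.5 MPa


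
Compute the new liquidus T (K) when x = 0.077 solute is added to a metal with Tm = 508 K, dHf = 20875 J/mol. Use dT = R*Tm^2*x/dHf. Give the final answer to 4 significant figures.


dT = R*Tm^2*x / dHf
dT = 8.314 * 508^2 * 0.077 / 20875
dT = 7.9141 K
T_new = 508 - 7.9141 = 500.1 K


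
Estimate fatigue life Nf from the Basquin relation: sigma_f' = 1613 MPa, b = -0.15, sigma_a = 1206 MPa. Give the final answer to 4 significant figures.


sigma_a = sigma_f' * (2*Nf)^b
2*Nf = (sigma_a / sigma_f')^(1/b)
2*Nf = (1206 / 1613)^(1/-0.15)
2*Nf = 6.94886
Nf = 3.474 cycles
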